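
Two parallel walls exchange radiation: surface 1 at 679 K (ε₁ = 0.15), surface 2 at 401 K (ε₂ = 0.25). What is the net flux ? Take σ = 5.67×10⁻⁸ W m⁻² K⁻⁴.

q ≈ 1100 W/m²

For two large parallel gray plates, q = σ(T₁⁴ − T₂⁴) / (1/ε₁ + 1/ε₂ − 1).
1/ε₁ + 1/ε₂ − 1 = 1/0.15 + 1/0.25 − 1 = 9.667.
T₁⁴ − T₂⁴ = 2.13×10^11 − 2.59×10^10 = 1.87×10^11 K⁴.
q = 5.67×10⁻⁸ × 1.87×10^11 / 9.667 = 1100 W/m².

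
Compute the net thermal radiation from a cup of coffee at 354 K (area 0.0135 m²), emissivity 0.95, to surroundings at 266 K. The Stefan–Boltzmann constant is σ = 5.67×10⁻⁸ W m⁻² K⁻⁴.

Q = εσA(T⁴ − T_s⁴). T⁴ − T_s⁴ = (354)⁴ − (266)⁴ = 1.57×10^10 − 5.01×10^9 = 1.07×10^10 K⁴.
Q = 0.95 × 5.67×10⁻⁸ × 0.0135 × 1.07×10^10 = 7.78 W.

Q ≈ 7.78 W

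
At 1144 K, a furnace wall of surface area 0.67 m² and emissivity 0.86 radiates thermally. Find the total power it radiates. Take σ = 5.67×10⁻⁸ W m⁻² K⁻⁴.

Stefan–Boltzmann: P = εσAT⁴ = 0.86 × 5.67×10⁻⁸ × 0.670 × (1144)⁴ = 0.86 × 5.67×10⁻⁸ × 0.670 × 1.71×10^12.
P = 56000 W.

P ≈ 56000 W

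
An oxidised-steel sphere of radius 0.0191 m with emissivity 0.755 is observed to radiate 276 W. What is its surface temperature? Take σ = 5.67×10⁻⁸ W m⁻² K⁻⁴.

T ≈ 1090 K

A = 4πr² = 4π × (0.0191)² = 4.58×10^-3 m².
From P = εσAT⁴, T = (P / εσA)^(1/4) = (276 / (0.755 × 5.67×10⁻⁸ × 4.58×10^-3))^(1/4).
T = (1.41×10^12)^(1/4) = 1090 K.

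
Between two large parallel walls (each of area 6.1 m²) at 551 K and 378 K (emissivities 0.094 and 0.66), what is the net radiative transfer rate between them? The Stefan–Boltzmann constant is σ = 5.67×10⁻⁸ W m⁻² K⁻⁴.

For two large parallel gray plates, q = σ(T₁⁴ − T₂⁴) / (1/ε₁ + 1/ε₂ − 1).
1/ε₁ + 1/ε₂ − 1 = 1/0.094 + 1/0.66 − 1 = 11.15.
T₁⁴ − T₂⁴ = 9.22×10^10 − 2.04×10^10 = 7.18×10^10 K⁴.
q = 5.67×10⁻⁸ × 7.18×10^10 / 11.15 = 365 W/m².
Q = q·A = 365 × 6.1 = 2230 W.

Q ≈ 2230 W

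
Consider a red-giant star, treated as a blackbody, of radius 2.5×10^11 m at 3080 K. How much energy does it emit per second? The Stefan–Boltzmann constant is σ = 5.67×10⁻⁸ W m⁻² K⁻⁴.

A = 4πr² = 4π × (2.5×10^11)² = 7.85×10^23 m².
P = σAT⁴ = 5.67×10⁻⁸ × 7.85×10^23 × (3080)⁴ = 5.67×10⁻⁸ × 7.85×10^23 × 9.00×10^13.
P = 4.01×10^30 W.

P ≈ 4.01×10^30 W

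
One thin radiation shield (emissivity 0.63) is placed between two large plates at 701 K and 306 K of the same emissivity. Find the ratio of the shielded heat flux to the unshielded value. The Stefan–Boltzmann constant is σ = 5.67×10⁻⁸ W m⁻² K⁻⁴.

With N identical shields there are N+1 = 2 gaps in series, each with the same radiative resistance, so the flux falls to 1/(N+1) of its unshielded value.

ratio ≈ 0.500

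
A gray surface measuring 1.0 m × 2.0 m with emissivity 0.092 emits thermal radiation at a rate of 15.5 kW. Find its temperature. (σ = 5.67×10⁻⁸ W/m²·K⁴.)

T ≈ 1100 K

A = 1.0 × 2.0 = 2.00 m².
From P = εσAT⁴, T = (P / εσA)^(1/4) = (15500 / (0.092 × 5.67×10⁻⁸ × 2.00))^(1/4).
T = (1.49×10^12)^(1/4) = 1100 K.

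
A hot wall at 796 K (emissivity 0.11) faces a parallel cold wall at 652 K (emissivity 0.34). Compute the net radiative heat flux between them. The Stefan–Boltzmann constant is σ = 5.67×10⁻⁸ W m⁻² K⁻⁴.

q ≈ 1130 W/m²

For two large parallel gray plates, q = σ(T₁⁴ − T₂⁴) / (1/ε₁ + 1/ε₂ − 1).
1/ε₁ + 1/ε₂ − 1 = 1/0.11 + 1/0.34 − 1 = 11.03.
T₁⁴ − T₂⁴ = 4.01×10^11 − 1.81×10^11 = 2.21×10^11 K⁴.
q = 5.67×10⁻⁸ × 2.21×10^11 / 11.03 = 1130 W/m².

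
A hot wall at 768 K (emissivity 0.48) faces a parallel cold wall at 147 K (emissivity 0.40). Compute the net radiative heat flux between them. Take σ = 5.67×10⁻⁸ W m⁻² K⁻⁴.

q ≈ 5500 W/m²

For two large parallel gray plates, q = σ(T₁⁴ − T₂⁴) / (1/ε₁ + 1/ε₂ − 1).
1/ε₁ + 1/ε₂ − 1 = 1/0.48 + 1/0.40 − 1 = 3.583.
T₁⁴ − T₂⁴ = 3.48×10^11 − 4.67×10^8 = 3.47×10^11 K⁴.
q = 5.67×10⁻⁸ × 3.47×10^11 / 3.583 = 5500 W/m².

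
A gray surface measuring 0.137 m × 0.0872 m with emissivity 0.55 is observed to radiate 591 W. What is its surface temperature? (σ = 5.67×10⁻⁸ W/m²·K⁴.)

T ≈ 1120 K

A = 0.137 × 0.0872 = 0.0119 m².
From P = εσAT⁴, T = (P / εσA)^(1/4) = (591 / (0.55 × 5.67×10⁻⁸ × 0.0119))^(1/4).
T = (1.59×10^12)^(1/4) = 1120 K.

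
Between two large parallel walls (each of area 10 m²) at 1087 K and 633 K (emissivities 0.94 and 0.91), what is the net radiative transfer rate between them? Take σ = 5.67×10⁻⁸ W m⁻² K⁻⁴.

Q ≈ 6.03×10^5 W

For two large parallel gray plates, q = σ(T₁⁴ − T₂⁴) / (1/ε₁ + 1/ε₂ − 1).
1/ε₁ + 1/ε₂ − 1 = 1/0.94 + 1/0.91 − 1 = 1.163.
T₁⁴ − T₂⁴ = 1.40×10^12 − 1.61×10^11 = 1.24×10^12 K⁴.
q = 5.67×10⁻⁸ × 1.24×10^12 / 1.163 = 60300 W/m².
Q = q·A = 60300 × 10 = 6.03×10^5 W.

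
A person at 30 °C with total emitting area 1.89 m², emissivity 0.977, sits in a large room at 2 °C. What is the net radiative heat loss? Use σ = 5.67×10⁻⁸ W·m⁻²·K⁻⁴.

Q ≈ 284 W

Convert: 30 °C = 303 K; 2 °C = 275 K.
Q = εσA(T⁴ − T_s⁴). T⁴ − T_s⁴ = (303)⁴ − (275)⁴ = 8.43×10^9 − 5.72×10^9 = 2.71×10^9 K⁴.
Q = 0.977 × 5.67×10⁻⁸ × 1.89 × 2.71×10^9 = 284 W.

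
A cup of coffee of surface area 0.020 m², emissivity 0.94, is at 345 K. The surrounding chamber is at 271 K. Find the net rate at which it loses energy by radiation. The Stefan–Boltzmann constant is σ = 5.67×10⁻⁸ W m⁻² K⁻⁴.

Q = εσA(T⁴ − T_s⁴). T⁴ − T_s⁴ = (345)⁴ − (271)⁴ = 1.42×10^10 − 5.39×10^9 = 8.77×10^9 K⁴.
Q = 0.94 × 5.67×10⁻⁸ × 0.0200 × 8.77×10^9 = 9.35 W.

Q ≈ 9.35 W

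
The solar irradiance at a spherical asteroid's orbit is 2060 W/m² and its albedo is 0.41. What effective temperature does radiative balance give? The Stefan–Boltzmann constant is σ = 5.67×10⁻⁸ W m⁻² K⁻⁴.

T ≈ 271 K

Power absorbed = (1−a)S·πR²; power emitted = 4πR²σT⁴. Equating and cancelling πR²:
T = ((1−a)S / 4σ)^(1/4) = (1220 / (4 × 5.67×10⁻⁸))^(1/4) = (5.36×10^9)^(1/4).
T = 271 K.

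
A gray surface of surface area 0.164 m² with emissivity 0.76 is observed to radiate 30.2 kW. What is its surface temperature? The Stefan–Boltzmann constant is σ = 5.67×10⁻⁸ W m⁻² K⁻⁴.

T ≈ 1440 K

From P = εσAT⁴, T = (P / εσA)^(1/4) = (30200 / (0.76 × 5.67×10⁻⁸ × 0.164))^(1/4).
T = (4.27×10^12)^(1/4) = 1440 K.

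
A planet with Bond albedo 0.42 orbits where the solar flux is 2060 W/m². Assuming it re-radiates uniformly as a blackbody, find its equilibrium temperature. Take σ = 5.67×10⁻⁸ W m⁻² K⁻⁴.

T ≈ 269 K

Power absorbed = (1−a)S·πR²; power emitted = 4πR²σT⁴. Equating and cancelling πR²:
T = ((1−a)S / 4σ)^(1/4) = (1190 / (4 × 5.67×10⁻⁸))^(1/4) = (5.27×10^9)^(1/4).
T = 269 K.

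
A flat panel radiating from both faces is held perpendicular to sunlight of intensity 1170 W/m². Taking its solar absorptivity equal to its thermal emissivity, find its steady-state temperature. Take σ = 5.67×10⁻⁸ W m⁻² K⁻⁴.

Absorbed flux αS = emitted flux 2εσT⁴ per unit area; with α = ε this gives T = (S/2σ)^(1/4).
T = (1170 / (2 × 5.67×10⁻⁸))^(1/4) = (1.03×10^10)^(1/4).
T = 319 K.

T ≈ 319 K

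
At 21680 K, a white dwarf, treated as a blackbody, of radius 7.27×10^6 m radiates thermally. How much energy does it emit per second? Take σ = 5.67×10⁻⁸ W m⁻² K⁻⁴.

P ≈ 8.32×10^24 W

A = 4πr² = 4π × (7.27×10^6)² = 6.64×10^14 m².
P = σAT⁴ = 5.67×10⁻⁸ × 6.64×10^14 × (21680)⁴ = 5.67×10⁻⁸ × 6.64×10^14 × 2.21×10^17.
P = 8.32×10^24 W.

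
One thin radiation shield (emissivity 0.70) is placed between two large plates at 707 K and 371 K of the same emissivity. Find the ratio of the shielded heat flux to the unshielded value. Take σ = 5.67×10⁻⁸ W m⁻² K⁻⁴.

With N identical shields there are N+1 = 2 gaps in series, each with the same radiative resistance, so the flux falls to 1/(N+1) of its unshielded value.

ratio ≈ 0.500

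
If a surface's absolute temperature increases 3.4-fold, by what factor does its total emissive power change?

factor ≈ 134

P ∝ T⁴, so the power scales as (3.4)⁴ = 134.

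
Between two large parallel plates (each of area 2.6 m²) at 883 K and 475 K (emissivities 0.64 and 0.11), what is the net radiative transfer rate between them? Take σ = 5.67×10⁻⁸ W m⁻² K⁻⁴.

For two large parallel gray plates, q = σ(T₁⁴ − T₂⁴) / (1/ε₁ + 1/ε₂ − 1).
1/ε₁ + 1/ε₂ − 1 = 1/0.64 + 1/0.11 − 1 = 9.653.
T₁⁴ − T₂⁴ = 6.08×10^11 − 5.09×10^10 = 5.57×10^11 K⁴.
q = 5.67×10⁻⁸ × 5.57×10^11 / 9.653 = 3270 W/m².
Q = q·A = 3270 × 2.6 = 8510 W.

Q ≈ 8510 W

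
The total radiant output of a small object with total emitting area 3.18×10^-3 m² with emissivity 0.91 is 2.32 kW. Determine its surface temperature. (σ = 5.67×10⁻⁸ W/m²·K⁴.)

From P = εσAT⁴, T = (P / εσA)^(1/4) = (2320 / (0.91 × 5.67×10⁻⁸ × 3.18×10^-3))^(1/4).
T = (1.41×10^13)^(1/4) = 1940 K.

T ≈ 1940 K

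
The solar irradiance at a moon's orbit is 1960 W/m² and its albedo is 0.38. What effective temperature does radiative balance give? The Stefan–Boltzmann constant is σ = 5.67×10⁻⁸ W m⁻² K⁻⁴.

Power absorbed = (1−a)S·πR²; power emitted = 4πR²σT⁴. Equating and cancelling πR²:
T = ((1−a)S / 4σ)^(1/4) = (1220 / (4 × 5.67×10⁻⁸))^(1/4) = (5.36×10^9)^(1/4).
T = 271 K.

T ≈ 271 K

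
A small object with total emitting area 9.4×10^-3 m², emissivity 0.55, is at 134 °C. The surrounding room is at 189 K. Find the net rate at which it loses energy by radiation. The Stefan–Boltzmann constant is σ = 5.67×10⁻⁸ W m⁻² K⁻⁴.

Convert: 134 °C = 407 K.
Q = εσA(T⁴ − T_s⁴). T⁴ − T_s⁴ = (407)⁴ − (189)⁴ = 2.74×10^10 − 1.28×10^9 = 2.62×10^10 K⁴.
Q = 0.55 × 5.67×10⁻⁸ × 9.40×10^-3 × 2.62×10^10 = 7.67 W.

Q ≈ 7.67 W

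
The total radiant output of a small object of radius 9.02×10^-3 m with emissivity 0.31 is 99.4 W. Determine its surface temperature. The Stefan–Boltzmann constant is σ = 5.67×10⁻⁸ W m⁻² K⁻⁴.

A = 4πr² = 4π × (9.02×10^-3)² = 1.02×10^-3 m².
From P = εσAT⁴, T = (P / εσA)^(1/4) = (99.4 / (0.31 × 5.67×10⁻⁸ × 1.02×10^-3))^(1/4).
T = (5.53×10^12)^(1/4) = 1530 K.

T ≈ 1530 K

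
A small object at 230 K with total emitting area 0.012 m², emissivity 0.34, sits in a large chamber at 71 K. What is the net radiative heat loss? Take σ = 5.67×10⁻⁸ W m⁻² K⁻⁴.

Q = εσA(T⁴ − T_s⁴). T⁴ − T_s⁴ = (230)⁴ − (71)⁴ = 2.80×10^9 − 2.54×10^7 = 2.77×10^9 K⁴.
Q = 0.34 × 5.67×10⁻⁸ × 0.0120 × 2.77×10^9 = 0.641 W.

Q ≈ 0.641 W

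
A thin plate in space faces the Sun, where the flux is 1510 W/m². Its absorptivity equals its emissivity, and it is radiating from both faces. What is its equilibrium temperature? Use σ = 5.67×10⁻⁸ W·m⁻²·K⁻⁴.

Absorbed flux αS = emitted flux 2εσT⁴ per unit area; with α = ε this gives T = (S/2σ)^(1/4).
T = (1510 / (2 × 5.67×10⁻⁸))^(1/4) = (1.33×10^10)^(1/4).
T = 340 K.

T ≈ 340 K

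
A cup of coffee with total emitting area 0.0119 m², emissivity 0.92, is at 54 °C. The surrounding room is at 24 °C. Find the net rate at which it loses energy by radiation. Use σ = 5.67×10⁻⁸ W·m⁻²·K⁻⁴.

Convert: 54 °C = 327 K; 24 °C = 297 K.
Q = εσA(T⁴ − T_s⁴). T⁴ − T_s⁴ = (327)⁴ − (297)⁴ = 1.14×10^10 − 7.78×10^9 = 3.65×10^9 K⁴.
Q = 0.92 × 5.67×10⁻⁸ × 0.0119 × 3.65×10^9 = 2.27 W.

Q ≈ 2.27 W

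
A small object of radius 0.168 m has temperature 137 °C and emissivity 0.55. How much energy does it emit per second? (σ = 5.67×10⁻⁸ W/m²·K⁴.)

P ≈ 313 W

A = 4πr² = 4π × (0.168)² = 0.355 m².
137 °C = 410 K.
Stefan–Boltzmann: P = εσAT⁴ = 0.55 × 5.67×10⁻⁸ × 0.355 × (410)⁴ = 0.55 × 5.67×10⁻⁸ × 0.355 × 2.83×10^10.
P = 313 W.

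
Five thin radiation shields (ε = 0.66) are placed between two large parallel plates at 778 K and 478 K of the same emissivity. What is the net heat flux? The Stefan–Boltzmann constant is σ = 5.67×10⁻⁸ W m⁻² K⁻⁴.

Each of the 6 gaps contributes resistance (2/ε − 1) = 2/0.66 − 1 = 2.030; total = 12.18.
q = σ(T₁⁴ − T₂⁴) / 12.18 = 5.67×10⁻⁸ × 3.14×10^11 / 12.18 = 1460 W/m².

q ≈ 1460 W/m²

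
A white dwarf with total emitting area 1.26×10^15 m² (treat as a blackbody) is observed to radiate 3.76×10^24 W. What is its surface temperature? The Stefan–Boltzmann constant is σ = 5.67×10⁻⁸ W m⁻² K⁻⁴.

T ≈ 15100 K

From P = σAT⁴, T = (P / σA)^(1/4) = (3.76×10^24 / (5.67×10⁻⁸ × 1.26×10^15))^(1/4).
T = (5.26×10^16)^(1/4) = 15100 K.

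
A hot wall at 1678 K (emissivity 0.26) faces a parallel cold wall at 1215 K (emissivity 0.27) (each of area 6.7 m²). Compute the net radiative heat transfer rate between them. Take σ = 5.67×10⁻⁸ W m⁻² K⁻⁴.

For two large parallel gray plates, q = σ(T₁⁴ − T₂⁴) / (1/ε₁ + 1/ε₂ − 1).
1/ε₁ + 1/ε₂ − 1 = 1/0.26 + 1/0.27 − 1 = 6.550.
T₁⁴ − T₂⁴ = 7.93×10^12 − 2.18×10^12 = 5.75×10^12 K⁴.
q = 5.67×10⁻⁸ × 5.75×10^12 / 6.550 = 49800 W/m².
Q = q·A = 49800 × 6.7 = 3.33×10^5 W.

Q ≈ 3.33×10^5 W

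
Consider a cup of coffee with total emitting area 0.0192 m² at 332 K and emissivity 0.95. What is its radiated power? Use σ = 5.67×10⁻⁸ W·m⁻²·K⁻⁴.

P ≈ 12.6 W

Stefan–Boltzmann: P = εσAT⁴ = 0.95 × 5.67×10⁻⁸ × 0.0192 × (332)⁴ = 0.95 × 5.67×10⁻⁸ × 0.0192 × 1.21×10^10.
P = 12.6 W.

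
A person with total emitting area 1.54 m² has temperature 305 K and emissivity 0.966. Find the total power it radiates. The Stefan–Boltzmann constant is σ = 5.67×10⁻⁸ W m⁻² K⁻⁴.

Stefan–Boltzmann: P = εσAT⁴ = 0.966 × 5.67×10⁻⁸ × 1.54 × (305)⁴ = 0.966 × 5.67×10⁻⁸ × 1.54 × 8.65×10^9.
P = 730 W.

P ≈ 730 W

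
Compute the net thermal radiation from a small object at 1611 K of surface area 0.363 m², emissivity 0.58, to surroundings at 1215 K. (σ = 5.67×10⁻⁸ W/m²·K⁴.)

Q = εσA(T⁴ − T_s⁴). T⁴ − T_s⁴ = (1611)⁴ − (1215)⁴ = 6.74×10^12 − 2.18×10^12 = 4.56×10^12 K⁴.
Q = 0.58 × 5.67×10⁻⁸ × 0.363 × 4.56×10^12 = 54400 W.

Q ≈ 54400 W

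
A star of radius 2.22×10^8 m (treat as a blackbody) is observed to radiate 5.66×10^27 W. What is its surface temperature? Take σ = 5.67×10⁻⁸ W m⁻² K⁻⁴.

T ≈ 20000 K

A = 4πr² = 4π × (2.22×10^8)² = 6.19×10^17 m².
From P = σAT⁴, T = (P / σA)^(1/4) = (5.66×10^27 / (5.67×10⁻⁸ × 6.19×10^17))^(1/4).
T = (1.61×10^17)^(1/4) = 20000 K.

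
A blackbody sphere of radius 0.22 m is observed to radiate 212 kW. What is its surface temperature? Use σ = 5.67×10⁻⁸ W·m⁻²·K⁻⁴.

A = 4πr² = 4π × (0.22)² = 0.608 m².
From P = σAT⁴, T = (P / σA)^(1/4) = (2.12×10^5 / (5.67×10⁻⁸ × 0.608))^(1/4).
T = (6.15×10^12)^(1/4) = 1570 K.

T ≈ 1570 K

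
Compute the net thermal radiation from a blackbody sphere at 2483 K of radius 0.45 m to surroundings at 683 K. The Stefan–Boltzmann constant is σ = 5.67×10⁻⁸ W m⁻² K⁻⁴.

Q ≈ 5.45×10^6 W

A = 4πr² = 4π × (0.45)² = 2.54 m².
Q = σA(T⁴ − T_s⁴). T⁴ − T_s⁴ = (2483)⁴ − (683)⁴ = 3.80×10^13 − 2.18×10^11 = 3.78×10^13 K⁴.
Q = 5.67×10⁻⁸ × 2.54 × 3.78×10^13 = 5.45×10^6 W.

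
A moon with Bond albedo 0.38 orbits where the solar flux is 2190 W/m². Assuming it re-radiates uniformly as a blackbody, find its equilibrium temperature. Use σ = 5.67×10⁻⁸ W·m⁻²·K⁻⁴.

Power absorbed = (1−a)S·πR²; power emitted = 4πR²σT⁴. Equating and cancelling πR²:
T = ((1−a)S / 4σ)^(1/4) = (1360 / (4 × 5.67×10⁻⁸))^(1/4) = (5.99×10^9)^(1/4).
T = 278 K.

T ≈ 278 K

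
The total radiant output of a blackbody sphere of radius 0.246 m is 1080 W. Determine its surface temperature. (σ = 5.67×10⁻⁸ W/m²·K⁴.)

T ≈ 398 K

A = 4πr² = 4π × (0.246)² = 0.760 m².
From P = σAT⁴, T = (P / σA)^(1/4) = (1080 / (5.67×10⁻⁸ × 0.760))^(1/4).
T = (2.50×10^10)^(1/4) = 398 K.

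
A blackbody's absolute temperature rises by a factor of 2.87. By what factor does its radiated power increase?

P ∝ T⁴, so the power scales as (2.87)⁴ = 67.8.

factor ≈ 67.8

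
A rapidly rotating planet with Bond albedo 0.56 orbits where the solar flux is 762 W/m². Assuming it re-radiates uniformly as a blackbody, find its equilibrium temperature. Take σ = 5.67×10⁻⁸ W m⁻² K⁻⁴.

T ≈ 196 K

Power absorbed = (1−a)S·πR²; power emitted = 4πR²σT⁴. Equating and cancelling πR²:
T = ((1−a)S / 4σ)^(1/4) = (335 / (4 × 5.67×10⁻⁸))^(1/4) = (1.48×10^9)^(1/4).
T = 196 K.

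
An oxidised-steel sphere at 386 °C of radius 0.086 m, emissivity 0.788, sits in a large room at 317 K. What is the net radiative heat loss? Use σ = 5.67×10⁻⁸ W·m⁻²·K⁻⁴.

Q ≈ 741 W

A = 4πr² = 4π × (0.086)² = 0.0929 m².
Convert: 386 °C = 659 K.
Q = εσA(T⁴ − T_s⁴). T⁴ − T_s⁴ = (659)⁴ − (317)⁴ = 1.89×10^11 − 1.01×10^10 = 1.79×10^11 K⁴.
Q = 0.788 × 5.67×10⁻⁸ × 0.0929 × 1.79×10^11 = 741 W.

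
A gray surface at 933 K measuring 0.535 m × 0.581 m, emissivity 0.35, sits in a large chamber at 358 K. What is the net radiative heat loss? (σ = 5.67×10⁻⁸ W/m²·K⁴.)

A = 0.535 × 0.581 = 0.311 m².
Q = εσA(T⁴ − T_s⁴). T⁴ − T_s⁴ = (933)⁴ − (358)⁴ = 7.58×10^11 − 1.64×10^10 = 7.41×10^11 K⁴.
Q = 0.35 × 5.67×10⁻⁸ × 0.311 × 7.41×10^11 = 4570 W.

Q ≈ 4570 W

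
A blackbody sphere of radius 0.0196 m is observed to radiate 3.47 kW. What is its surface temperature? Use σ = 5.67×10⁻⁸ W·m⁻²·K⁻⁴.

A = 4πr² = 4π × (0.0196)² = 4.83×10^-3 m².
From P = σAT⁴, T = (P / σA)^(1/4) = (3470 / (5.67×10⁻⁸ × 4.83×10^-3))^(1/4).
T = (1.27×10^13)^(1/4) = 1890 K.

T ≈ 1890 K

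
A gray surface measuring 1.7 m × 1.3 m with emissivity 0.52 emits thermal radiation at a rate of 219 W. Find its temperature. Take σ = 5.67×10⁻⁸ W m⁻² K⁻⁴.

A = 1.7 × 1.3 = 2.21 m².
From P = εσAT⁴, T = (P / εσA)^(1/4) = (219 / (0.52 × 5.67×10⁻⁸ × 2.21))^(1/4).
T = (3.36×10^9)^(1/4) = 241 K.

T ≈ 241 K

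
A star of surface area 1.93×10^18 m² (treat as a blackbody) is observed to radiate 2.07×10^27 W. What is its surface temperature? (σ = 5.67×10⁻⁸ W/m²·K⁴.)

From P = σAT⁴, T = (P / σA)^(1/4) = (2.07×10^27 / (5.67×10⁻⁸ × 1.93×10^18))^(1/4).
T = (1.89×10^16)^(1/4) = 11700 K.

T ≈ 11700 K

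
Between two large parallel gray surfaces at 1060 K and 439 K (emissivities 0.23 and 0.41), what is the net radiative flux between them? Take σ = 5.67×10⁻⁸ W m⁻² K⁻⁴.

q ≈ 12000 W/m²

For two large parallel gray plates, q = σ(T₁⁴ − T₂⁴) / (1/ε₁ + 1/ε₂ − 1).
1/ε₁ + 1/ε₂ − 1 = 1/0.23 + 1/0.41 − 1 = 5.787.
T₁⁴ − T₂⁴ = 1.26×10^12 − 3.71×10^10 = 1.23×10^12 K⁴.
q = 5.67×10⁻⁸ × 1.23×10^12 / 5.787 = 12000 W/m².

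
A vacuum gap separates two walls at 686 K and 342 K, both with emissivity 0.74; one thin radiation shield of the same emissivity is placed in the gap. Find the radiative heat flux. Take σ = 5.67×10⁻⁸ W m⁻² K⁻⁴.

q ≈ 3460 W/m²

Each of the 2 gaps contributes resistance (2/ε − 1) = 2/0.74 − 1 = 1.703; total = 3.405.
q = σ(T₁⁴ − T₂⁴) / 3.405 = 5.67×10⁻⁸ × 2.08×10^11 / 3.405 = 3460 W/m².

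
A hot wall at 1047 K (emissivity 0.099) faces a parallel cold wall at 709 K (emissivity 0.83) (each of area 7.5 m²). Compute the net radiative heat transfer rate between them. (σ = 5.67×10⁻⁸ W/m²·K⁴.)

Q ≈ 39200 W

For two large parallel gray plates, q = σ(T₁⁴ − T₂⁴) / (1/ε₁ + 1/ε₂ − 1).
1/ε₁ + 1/ε₂ − 1 = 1/0.099 + 1/0.83 − 1 = 10.31.
T₁⁴ − T₂⁴ = 1.20×10^12 − 2.53×10^11 = 9.49×10^11 K⁴.
q = 5.67×10⁻⁸ × 9.49×10^11 / 10.31 = 5220 W/m².
Q = q·A = 5220 × 7.5 = 39200 W.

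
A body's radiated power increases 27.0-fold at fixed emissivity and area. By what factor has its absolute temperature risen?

factor ≈ 2.28

P ∝ T⁴ ⇒ T ∝ P^(1/4), so T scales by (27.0)^(1/4) = 2.28.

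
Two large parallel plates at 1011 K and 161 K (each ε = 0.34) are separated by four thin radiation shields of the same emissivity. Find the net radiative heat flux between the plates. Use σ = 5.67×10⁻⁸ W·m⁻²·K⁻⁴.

q ≈ 2420 W/m²

Each of the 5 gaps contributes resistance (2/ε − 1) = 2/0.34 − 1 = 4.882; total = 24.41.
q = σ(T₁⁴ − T₂⁴) / 24.41 = 5.67×10⁻⁸ × 1.04×10^12 / 24.41 = 2420 W/m².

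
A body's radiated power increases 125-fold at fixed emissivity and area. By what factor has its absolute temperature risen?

factor ≈ 3.34

P ∝ T⁴ ⇒ T ∝ P^(1/4), so T scales by (125)^(1/4) = 3.34.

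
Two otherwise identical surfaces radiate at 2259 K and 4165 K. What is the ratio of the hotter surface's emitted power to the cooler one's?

P ∝ T⁴, so the ratio is (4165/2259)⁴ = (1.844)⁴ = 11.6.

ratio ≈ 11.6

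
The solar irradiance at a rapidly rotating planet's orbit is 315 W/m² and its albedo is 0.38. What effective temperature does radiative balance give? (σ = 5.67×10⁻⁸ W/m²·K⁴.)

T ≈ 171 K

Power absorbed = (1−a)S·πR²; power emitted = 4πR²σT⁴. Equating and cancelling πR²:
T = ((1−a)S / 4σ)^(1/4) = (195 / (4 × 5.67×10⁻⁸))^(1/4) = (8.61×10^8)^(1/4).
T = 171 K.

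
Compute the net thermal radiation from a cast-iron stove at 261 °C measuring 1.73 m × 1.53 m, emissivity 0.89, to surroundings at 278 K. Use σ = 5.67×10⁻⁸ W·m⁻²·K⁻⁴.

A = 1.73 × 1.53 = 2.65 m².
Convert: 261 °C = 534 K.
Q = εσA(T⁴ − T_s⁴). T⁴ − T_s⁴ = (534)⁴ − (278)⁴ = 8.13×10^10 − 5.97×10^9 = 7.53×10^10 K⁴.
Q = 0.89 × 5.67×10⁻⁸ × 2.65 × 7.53×10^10 = 10100 W.

Q ≈ 10100 W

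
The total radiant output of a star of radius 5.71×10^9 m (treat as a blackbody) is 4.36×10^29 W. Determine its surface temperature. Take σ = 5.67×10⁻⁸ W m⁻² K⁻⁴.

A = 4πr² = 4π × (5.71×10^9)² = 4.10×10^20 m².
From P = σAT⁴, T = (P / σA)^(1/4) = (4.36×10^29 / (5.67×10⁻⁸ × 4.10×10^20))^(1/4).
T = (1.88×10^16)^(1/4) = 11700 K.

T ≈ 11700 K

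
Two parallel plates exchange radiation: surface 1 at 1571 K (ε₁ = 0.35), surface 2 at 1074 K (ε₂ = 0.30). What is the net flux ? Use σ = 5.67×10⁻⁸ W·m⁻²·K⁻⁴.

q ≈ 52000 W/m²

For two large parallel gray plates, q = σ(T₁⁴ − T₂⁴) / (1/ε₁ + 1/ε₂ − 1).
1/ε₁ + 1/ε₂ − 1 = 1/0.35 + 1/0.30 − 1 = 5.190.
T₁⁴ − T₂⁴ = 6.09×10^12 − 1.33×10^12 = 4.76×10^12 K⁴.
q = 5.67×10⁻⁸ × 4.76×10^12 / 5.190 = 52000 W/m².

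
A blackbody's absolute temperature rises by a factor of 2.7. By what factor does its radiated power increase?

factor ≈ 53.1

P ∝ T⁴, so the power scales as (2.7)⁴ = 53.1.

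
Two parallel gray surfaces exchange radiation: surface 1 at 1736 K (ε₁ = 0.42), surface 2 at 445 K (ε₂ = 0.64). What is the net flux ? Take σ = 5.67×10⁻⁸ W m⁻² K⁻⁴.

For two large parallel gray plates, q = σ(T₁⁴ − T₂⁴) / (1/ε₁ + 1/ε₂ − 1).
1/ε₁ + 1/ε₂ − 1 = 1/0.42 + 1/0.64 − 1 = 2.943.
T₁⁴ − T₂⁴ = 9.08×10^12 − 3.92×10^10 = 9.04×10^12 K⁴.
q = 5.67×10⁻⁸ × 9.04×10^12 / 2.943 = 1.74×10^5 W/m².

q ≈ 1.74×10^5 W/m²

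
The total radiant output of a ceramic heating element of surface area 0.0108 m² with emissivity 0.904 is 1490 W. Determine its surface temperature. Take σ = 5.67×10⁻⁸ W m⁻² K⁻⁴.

T ≈ 1280 K

From P = εσAT⁴, T = (P / εσA)^(1/4) = (1490 / (0.904 × 5.67×10⁻⁸ × 0.0108))^(1/4).
T = (2.69×10^12)^(1/4) = 1280 K.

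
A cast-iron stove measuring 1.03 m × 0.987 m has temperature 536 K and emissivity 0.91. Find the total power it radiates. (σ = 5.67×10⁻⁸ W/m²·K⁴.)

P ≈ 4330 W

A = 1.03 × 0.987 = 1.02 m².
Stefan–Boltzmann: P = εσAT⁴ = 0.91 × 5.67×10⁻⁸ × 1.02 × (536)⁴ = 0.91 × 5.67×10⁻⁸ × 1.02 × 8.25×10^10.
P = 4330 W.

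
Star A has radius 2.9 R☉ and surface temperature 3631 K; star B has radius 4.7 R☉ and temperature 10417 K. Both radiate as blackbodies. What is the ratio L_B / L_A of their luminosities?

L_B/L_A ≈ 178

L = 4πR²σT⁴ ∝ R²T⁴, so L_B/L_A = (4.7/2.9)² × (10417/3631)⁴ = 2.63 × 67.7 = 178.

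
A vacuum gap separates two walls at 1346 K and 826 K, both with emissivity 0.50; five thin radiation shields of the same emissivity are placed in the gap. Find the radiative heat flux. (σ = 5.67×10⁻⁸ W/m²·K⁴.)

Each of the 6 gaps contributes resistance (2/ε − 1) = 2/0.50 − 1 = 3.000; total = 18.00.
q = σ(T₁⁴ − T₂⁴) / 18.00 = 5.67×10⁻⁸ × 2.82×10^12 / 18.00 = 8870 W/m².

q ≈ 8870 W/m²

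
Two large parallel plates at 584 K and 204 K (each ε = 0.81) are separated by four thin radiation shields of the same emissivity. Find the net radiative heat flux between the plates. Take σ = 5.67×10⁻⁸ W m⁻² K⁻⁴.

Each of the 5 gaps contributes resistance (2/ε − 1) = 2/0.81 − 1 = 1.469; total = 7.346.
q = σ(T₁⁴ − T₂⁴) / 7.346 = 5.67×10⁻⁸ × 1.15×10^11 / 7.346 = 884 W/m².

q ≈ 884 W/m²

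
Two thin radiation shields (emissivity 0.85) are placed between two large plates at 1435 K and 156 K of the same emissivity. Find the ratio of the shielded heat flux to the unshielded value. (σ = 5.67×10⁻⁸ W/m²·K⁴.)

ratio ≈ 0.333

With N identical shields there are N+1 = 3 gaps in series, each with the same radiative resistance, so the flux falls to 1/(N+1) of its unshielded value.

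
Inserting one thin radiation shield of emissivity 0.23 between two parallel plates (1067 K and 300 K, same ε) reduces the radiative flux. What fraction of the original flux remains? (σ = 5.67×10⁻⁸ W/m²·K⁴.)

With N identical shields there are N+1 = 2 gaps in series, each with the same radiative resistance, so the flux falls to 1/(N+1) of its unshielded value.

ratio ≈ 0.500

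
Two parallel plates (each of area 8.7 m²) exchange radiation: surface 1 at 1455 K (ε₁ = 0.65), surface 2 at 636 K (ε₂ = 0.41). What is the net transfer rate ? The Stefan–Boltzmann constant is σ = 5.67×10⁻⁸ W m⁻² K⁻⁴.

For two large parallel gray plates, q = σ(T₁⁴ − T₂⁴) / (1/ε₁ + 1/ε₂ − 1).
1/ε₁ + 1/ε₂ − 1 = 1/0.65 + 1/0.41 − 1 = 2.977.
T₁⁴ − T₂⁴ = 4.48×10^12 − 1.64×10^11 = 4.32×10^12 K⁴.
q = 5.67×10⁻⁸ × 4.32×10^12 / 2.977 = 82200 W/m².
Q = q·A = 82200 × 8.7 = 7.15×10^5 W.

Q ≈ 7.15×10^5 W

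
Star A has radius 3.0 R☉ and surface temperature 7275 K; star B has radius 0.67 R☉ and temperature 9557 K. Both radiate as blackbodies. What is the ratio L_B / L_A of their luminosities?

L = 4πR²σT⁴ ∝ R²T⁴, so L_B/L_A = (0.67/3.0)² × (9557/7275)⁴ = 0.0499 × 2.98 = 0.149.

L_B/L_A ≈ 0.149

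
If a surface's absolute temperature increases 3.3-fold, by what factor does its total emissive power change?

P ∝ T⁴, so the power scales as (3.3)⁴ = 119.

factor ≈ 119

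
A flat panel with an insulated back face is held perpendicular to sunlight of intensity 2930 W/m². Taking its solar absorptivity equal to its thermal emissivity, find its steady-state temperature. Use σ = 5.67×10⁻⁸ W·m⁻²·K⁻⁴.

Absorbed flux αS = emitted flux εσT⁴ (one radiating face); with α = ε, T = (S/σ)^(1/4).
T = (2930 / 5.67×10⁻⁸)^(1/4) = (5.17×10^10)^(1/4).
T = 477 K.

T ≈ 477 K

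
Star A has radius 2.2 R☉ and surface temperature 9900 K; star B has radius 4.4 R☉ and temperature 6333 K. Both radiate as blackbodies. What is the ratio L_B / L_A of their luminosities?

L = 4πR²σT⁴ ∝ R²T⁴, so L_B/L_A = (4.4/2.2)² × (6333/9900)⁴ = 4.00 × 0.167 = 0.670.

L_B/L_A ≈ 0.670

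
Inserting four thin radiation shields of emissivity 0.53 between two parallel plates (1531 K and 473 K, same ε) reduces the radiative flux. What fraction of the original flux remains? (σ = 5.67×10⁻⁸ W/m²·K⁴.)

With N identical shields there are N+1 = 5 gaps in series, each with the same radiative resistance, so the flux falls to 1/(N+1) of its unshielded value.

ratio ≈ 0.200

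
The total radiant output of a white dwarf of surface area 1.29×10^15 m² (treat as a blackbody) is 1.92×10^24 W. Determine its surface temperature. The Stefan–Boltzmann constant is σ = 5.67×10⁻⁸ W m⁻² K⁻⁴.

From P = σAT⁴, T = (P / σA)^(1/4) = (1.92×10^24 / (5.67×10⁻⁸ × 1.29×10^15))^(1/4).
T = (2.62×10^16)^(1/4) = 12700 K.

T ≈ 12700 K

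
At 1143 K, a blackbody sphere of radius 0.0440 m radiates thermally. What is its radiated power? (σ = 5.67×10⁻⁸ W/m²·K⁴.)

A = 4πr² = 4π × (0.0440)² = 0.0243 m².
P = σAT⁴ = 5.67×10⁻⁸ × 0.0243 × (1143)⁴ = 5.67×10⁻⁸ × 0.0243 × 1.71×10^12.
P = 2350 W.

P ≈ 2350 W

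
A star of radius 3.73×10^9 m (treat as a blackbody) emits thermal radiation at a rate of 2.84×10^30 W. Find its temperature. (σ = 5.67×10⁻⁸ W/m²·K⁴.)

T ≈ 23100 K

A = 4πr² = 4π × (3.73×10^9)² = 1.75×10^20 m².
From P = σAT⁴, T = (P / σA)^(1/4) = (2.84×10^30 / (5.67×10⁻⁸ × 1.75×10^20))^(1/4).
T = (2.86×10^17)^(1/4) = 23100 K.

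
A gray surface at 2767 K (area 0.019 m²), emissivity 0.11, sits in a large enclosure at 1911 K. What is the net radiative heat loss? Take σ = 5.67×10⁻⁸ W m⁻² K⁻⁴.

Q ≈ 5370 W

Q = εσA(T⁴ − T_s⁴). T⁴ − T_s⁴ = (2767)⁴ − (1911)⁴ = 5.86×10^13 − 1.33×10^13 = 4.53×10^13 K⁴.
Q = 0.11 × 5.67×10⁻⁸ × 0.0190 × 4.53×10^13 = 5370 W.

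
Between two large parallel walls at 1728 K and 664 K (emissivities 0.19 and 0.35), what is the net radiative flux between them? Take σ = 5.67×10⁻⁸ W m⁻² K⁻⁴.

q ≈ 69500 W/m²

For two large parallel gray plates, q = σ(T₁⁴ − T₂⁴) / (1/ε₁ + 1/ε₂ − 1).
1/ε₁ + 1/ε₂ − 1 = 1/0.19 + 1/0.35 − 1 = 7.120.
T₁⁴ − T₂⁴ = 8.92×10^12 − 1.94×10^11 = 8.72×10^12 K⁴.
q = 5.67×10⁻⁸ × 8.72×10^12 / 7.120 = 69500 W/m².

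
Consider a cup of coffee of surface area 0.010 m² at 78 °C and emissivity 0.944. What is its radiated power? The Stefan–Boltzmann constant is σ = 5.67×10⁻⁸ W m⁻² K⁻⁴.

78 °C = 351 K.
P = εσAT⁴ = 0.944 × 5.67×10⁻⁸ × 0.0100 × (351)⁴ = 0.944 × 5.67×10⁻⁸ × 0.0100 × 1.52×10^10.
P = 8.12 W.

P ≈ 8.12 W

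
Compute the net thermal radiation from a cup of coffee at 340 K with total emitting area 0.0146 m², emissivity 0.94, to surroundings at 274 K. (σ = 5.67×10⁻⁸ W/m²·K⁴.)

Q ≈ 6.01 W

Q = εσA(T⁴ − T_s⁴). T⁴ − T_s⁴ = (340)⁴ − (274)⁴ = 1.34×10^10 − 5.64×10^9 = 7.73×10^9 K⁴.
Q = 0.94 × 5.67×10⁻⁸ × 0.0146 × 7.73×10^9 = 6.01 W.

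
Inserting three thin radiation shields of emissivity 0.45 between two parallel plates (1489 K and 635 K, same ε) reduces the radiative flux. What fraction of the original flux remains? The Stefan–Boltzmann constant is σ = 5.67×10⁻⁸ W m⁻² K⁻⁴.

ratio ≈ 0.250

With N identical shields there are N+1 = 4 gaps in series, each with the same radiative resistance, so the flux falls to 1/(N+1) of its unshielded value.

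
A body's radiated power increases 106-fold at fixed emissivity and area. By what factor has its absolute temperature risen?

P ∝ T⁴ ⇒ T ∝ P^(1/4), so T scales by (106)^(1/4) = 3.21.

factor ≈ 3.21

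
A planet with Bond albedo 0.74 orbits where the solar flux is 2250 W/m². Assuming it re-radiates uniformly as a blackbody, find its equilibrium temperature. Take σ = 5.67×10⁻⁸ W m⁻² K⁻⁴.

Power absorbed = (1−a)S·πR²; power emitted = 4πR²σT⁴. Equating and cancelling πR²:
T = ((1−a)S / 4σ)^(1/4) = (585 / (4 × 5.67×10⁻⁸))^(1/4) = (2.58×10^9)^(1/4).
T = 225 K.

T ≈ 225 K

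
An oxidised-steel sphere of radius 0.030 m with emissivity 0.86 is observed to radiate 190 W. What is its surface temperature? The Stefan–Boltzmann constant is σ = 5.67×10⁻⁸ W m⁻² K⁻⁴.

A = 4πr² = 4π × (0.030)² = 0.0113 m².
From P = εσAT⁴, T = (P / εσA)^(1/4) = (190 / (0.86 × 5.67×10⁻⁸ × 0.0113))^(1/4).
T = (3.45×10^11)^(1/4) = 766 K.

T ≈ 766 K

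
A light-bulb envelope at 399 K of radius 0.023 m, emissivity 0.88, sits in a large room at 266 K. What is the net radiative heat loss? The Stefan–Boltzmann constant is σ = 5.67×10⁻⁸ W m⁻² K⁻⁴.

A = 4πr² = 4π × (0.023)² = 6.65×10^-3 m².
Q = εσA(T⁴ − T_s⁴). T⁴ − T_s⁴ = (399)⁴ − (266)⁴ = 2.53×10^10 − 5.01×10^9 = 2.03×10^10 K⁴.
Q = 0.88 × 5.67×10⁻⁸ × 6.65×10^-3 × 2.03×10^10 = 6.75 W.

Q ≈ 6.75 W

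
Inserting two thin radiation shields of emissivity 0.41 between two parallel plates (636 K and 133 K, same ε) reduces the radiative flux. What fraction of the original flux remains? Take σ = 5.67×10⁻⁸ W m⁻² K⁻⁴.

ratio ≈ 0.333

With N identical shields there are N+1 = 3 gaps in series, each with the same radiative resistance, so the flux falls to 1/(N+1) of its unshielded value.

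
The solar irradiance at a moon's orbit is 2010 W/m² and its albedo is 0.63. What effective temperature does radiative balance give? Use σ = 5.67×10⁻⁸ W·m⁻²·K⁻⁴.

T ≈ 239 K

Power absorbed = (1−a)S·πR²; power emitted = 4πR²σT⁴. Equating and cancelling πR²:
T = ((1−a)S / 4σ)^(1/4) = (744 / (4 × 5.67×10⁻⁸))^(1/4) = (3.28×10^9)^(1/4).
T = 239 K.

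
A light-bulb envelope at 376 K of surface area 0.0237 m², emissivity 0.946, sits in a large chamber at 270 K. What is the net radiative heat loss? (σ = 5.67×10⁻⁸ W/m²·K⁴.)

Q = εσA(T⁴ − T_s⁴). T⁴ − T_s⁴ = (376)⁴ − (270)⁴ = 2.00×10^10 − 5.31×10^9 = 1.47×10^10 K⁴.
Q = 0.946 × 5.67×10⁻⁸ × 0.0237 × 1.47×10^10 = 18.7 W.

Q ≈ 18.7 W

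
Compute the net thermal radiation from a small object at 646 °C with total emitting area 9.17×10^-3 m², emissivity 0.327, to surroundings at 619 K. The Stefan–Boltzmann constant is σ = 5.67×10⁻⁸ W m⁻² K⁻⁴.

Q ≈ 96.3 W

Convert: 646 °C = 919 K.
Q = εσA(T⁴ − T_s⁴). T⁴ − T_s⁴ = (919)⁴ − (619)⁴ = 7.13×10^11 − 1.47×10^11 = 5.66×10^11 K⁴.
Q = 0.327 × 5.67×10⁻⁸ × 9.17×10^-3 × 5.66×10^11 = 96.3 W.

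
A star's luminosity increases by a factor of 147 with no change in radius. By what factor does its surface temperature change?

P ∝ T⁴ ⇒ T ∝ P^(1/4), so T scales by (147)^(1/4) = 3.48.

factor ≈ 3.48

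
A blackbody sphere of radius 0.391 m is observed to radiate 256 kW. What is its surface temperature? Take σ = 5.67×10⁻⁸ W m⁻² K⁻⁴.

A = 4πr² = 4π × (0.391)² = 1.92 m².
From P = σAT⁴, T = (P / σA)^(1/4) = (2.56×10^5 / (5.67×10⁻⁸ × 1.92))^(1/4).
T = (2.35×10^12)^(1/4) = 1240 K.

T ≈ 1240 K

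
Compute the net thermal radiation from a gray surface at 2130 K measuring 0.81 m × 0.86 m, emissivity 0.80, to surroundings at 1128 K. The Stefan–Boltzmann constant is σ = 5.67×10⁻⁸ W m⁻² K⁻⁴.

A = 0.81 × 0.86 = 0.697 m².
Q = εσA(T⁴ − T_s⁴). T⁴ − T_s⁴ = (2130)⁴ − (1128)⁴ = 2.06×10^13 − 1.62×10^12 = 1.90×10^13 K⁴.
Q = 0.80 × 5.67×10⁻⁸ × 0.697 × 1.90×10^13 = 5.99×10^5 W.

Q ≈ 5.99×10^5 W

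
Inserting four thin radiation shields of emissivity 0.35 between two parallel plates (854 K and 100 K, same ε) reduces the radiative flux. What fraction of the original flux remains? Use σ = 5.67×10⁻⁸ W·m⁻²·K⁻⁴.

ratio ≈ 0.200

With N identical shields there are N+1 = 5 gaps in series, each with the same radiative resistance, so the flux falls to 1/(N+1) of its unshielded value.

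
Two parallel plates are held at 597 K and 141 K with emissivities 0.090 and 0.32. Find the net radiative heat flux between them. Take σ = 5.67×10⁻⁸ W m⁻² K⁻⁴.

q ≈ 542 W/m²

For two large parallel gray plates, q = σ(T₁⁴ − T₂⁴) / (1/ε₁ + 1/ε₂ − 1).
1/ε₁ + 1/ε₂ − 1 = 1/0.090 + 1/0.32 − 1 = 13.24.
T₁⁴ − T₂⁴ = 1.27×10^11 − 3.95×10^8 = 1.27×10^11 K⁴.
q = 5.67×10⁻⁸ × 1.27×10^11 / 13.24 = 542 W/m².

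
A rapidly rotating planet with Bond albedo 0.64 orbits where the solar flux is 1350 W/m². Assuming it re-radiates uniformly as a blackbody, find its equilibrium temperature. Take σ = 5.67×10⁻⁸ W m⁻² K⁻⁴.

Power absorbed = (1−a)S·πR²; power emitted = 4πR²σT⁴. Equating and cancelling πR²:
T = ((1−a)S / 4σ)^(1/4) = (486 / (4 × 5.67×10⁻⁸))^(1/4) = (2.14×10^9)^(1/4).
T = 215 K.

T ≈ 215 K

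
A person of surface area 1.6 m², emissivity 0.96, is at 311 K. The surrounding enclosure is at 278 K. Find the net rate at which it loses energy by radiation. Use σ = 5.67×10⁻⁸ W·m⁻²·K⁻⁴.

Q ≈ 295 W

Q = εσA(T⁴ − T_s⁴). T⁴ − T_s⁴ = (311)⁴ − (278)⁴ = 9.35×10^9 − 5.97×10^9 = 3.38×10^9 K⁴.
Q = 0.96 × 5.67×10⁻⁸ × 1.60 × 3.38×10^9 = 295 W.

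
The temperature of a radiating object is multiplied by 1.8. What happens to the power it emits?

P ∝ T⁴, so the power scales as (1.8)⁴ = 10.5.

factor ≈ 10.5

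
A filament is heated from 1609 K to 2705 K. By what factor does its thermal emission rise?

ratio ≈ 7.99

P ∝ T⁴, so the ratio is (2705/1609)⁴ = (1.681)⁴ = 7.99.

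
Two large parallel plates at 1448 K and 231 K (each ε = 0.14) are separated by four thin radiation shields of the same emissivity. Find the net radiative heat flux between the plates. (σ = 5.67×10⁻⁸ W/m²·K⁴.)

Each of the 5 gaps contributes resistance (2/ε − 1) = 2/0.14 − 1 = 13.29; total = 66.43.
q = σ(T₁⁴ − T₂⁴) / 66.43 = 5.67×10⁻⁸ × 4.39×10^12 / 66.43 = 3750 W/m².

q ≈ 3750 W/m²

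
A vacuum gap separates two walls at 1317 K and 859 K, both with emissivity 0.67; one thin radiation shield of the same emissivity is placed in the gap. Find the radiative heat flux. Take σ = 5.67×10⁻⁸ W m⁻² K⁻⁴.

q ≈ 35200 W/m²

Each of the 2 gaps contributes resistance (2/ε − 1) = 2/0.67 − 1 = 1.985; total = 3.970.
q = σ(T₁⁴ − T₂⁴) / 3.970 = 5.67×10⁻⁸ × 2.46×10^12 / 3.970 = 35200 W/m².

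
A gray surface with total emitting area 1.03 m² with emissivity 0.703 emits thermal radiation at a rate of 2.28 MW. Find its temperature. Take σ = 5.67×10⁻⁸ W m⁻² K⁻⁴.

T ≈ 2730 K

From P = εσAT⁴, T = (P / εσA)^(1/4) = (2.28×10^6 / (0.703 × 5.67×10⁻⁸ × 1.03))^(1/4).
T = (5.55×10^13)^(1/4) = 2730 K.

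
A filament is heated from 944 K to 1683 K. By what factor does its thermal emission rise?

ratio ≈ 10.1

P ∝ T⁴, so the ratio is (1683/944)⁴ = (1.783)⁴ = 10.1.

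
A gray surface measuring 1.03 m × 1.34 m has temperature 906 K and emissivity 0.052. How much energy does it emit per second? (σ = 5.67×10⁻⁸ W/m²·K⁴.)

A = 1.03 × 1.34 = 1.38 m².
Stefan–Boltzmann: P = εσAT⁴ = 0.052 × 5.67×10⁻⁸ × 1.38 × (906)⁴ = 0.052 × 5.67×10⁻⁸ × 1.38 × 6.74×10^11.
P = 2740 W.

P ≈ 2740 W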